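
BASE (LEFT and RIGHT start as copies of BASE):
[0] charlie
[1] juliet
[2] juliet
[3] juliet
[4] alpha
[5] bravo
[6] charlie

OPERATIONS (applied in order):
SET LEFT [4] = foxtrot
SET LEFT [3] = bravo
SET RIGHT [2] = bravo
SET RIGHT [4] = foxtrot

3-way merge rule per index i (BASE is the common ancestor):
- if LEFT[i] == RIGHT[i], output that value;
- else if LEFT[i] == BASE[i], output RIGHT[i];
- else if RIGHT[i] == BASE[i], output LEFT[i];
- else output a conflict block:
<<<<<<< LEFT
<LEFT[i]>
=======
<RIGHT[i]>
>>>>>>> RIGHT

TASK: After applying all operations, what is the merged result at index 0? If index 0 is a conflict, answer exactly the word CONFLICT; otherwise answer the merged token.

Final LEFT:  [charlie, juliet, juliet, bravo, foxtrot, bravo, charlie]
Final RIGHT: [charlie, juliet, bravo, juliet, foxtrot, bravo, charlie]
i=0: L=charlie R=charlie -> agree -> charlie
i=1: L=juliet R=juliet -> agree -> juliet
i=2: L=juliet=BASE, R=bravo -> take RIGHT -> bravo
i=3: L=bravo, R=juliet=BASE -> take LEFT -> bravo
i=4: L=foxtrot R=foxtrot -> agree -> foxtrot
i=5: L=bravo R=bravo -> agree -> bravo
i=6: L=charlie R=charlie -> agree -> charlie
Index 0 -> charlie

Answer: charlie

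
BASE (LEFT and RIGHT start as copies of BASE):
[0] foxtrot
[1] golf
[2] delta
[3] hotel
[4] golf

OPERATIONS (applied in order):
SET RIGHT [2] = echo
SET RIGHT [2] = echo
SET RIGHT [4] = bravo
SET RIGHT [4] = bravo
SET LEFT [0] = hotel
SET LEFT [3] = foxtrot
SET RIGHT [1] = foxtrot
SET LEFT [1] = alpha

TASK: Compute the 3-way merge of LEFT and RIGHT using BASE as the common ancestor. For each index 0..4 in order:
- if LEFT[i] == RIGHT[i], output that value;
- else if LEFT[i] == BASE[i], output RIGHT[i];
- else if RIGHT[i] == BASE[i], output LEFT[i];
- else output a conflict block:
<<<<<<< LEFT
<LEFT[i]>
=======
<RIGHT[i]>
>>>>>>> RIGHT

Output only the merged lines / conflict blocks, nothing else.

Final LEFT:  [hotel, alpha, delta, foxtrot, golf]
Final RIGHT: [foxtrot, foxtrot, echo, hotel, bravo]
i=0: L=hotel, R=foxtrot=BASE -> take LEFT -> hotel
i=1: BASE=golf L=alpha R=foxtrot all differ -> CONFLICT
i=2: L=delta=BASE, R=echo -> take RIGHT -> echo
i=3: L=foxtrot, R=hotel=BASE -> take LEFT -> foxtrot
i=4: L=golf=BASE, R=bravo -> take RIGHT -> bravo

Answer: hotel
<<<<<<< LEFT
alpha
=======
foxtrot
>>>>>>> RIGHT
echo
foxtrot
bravo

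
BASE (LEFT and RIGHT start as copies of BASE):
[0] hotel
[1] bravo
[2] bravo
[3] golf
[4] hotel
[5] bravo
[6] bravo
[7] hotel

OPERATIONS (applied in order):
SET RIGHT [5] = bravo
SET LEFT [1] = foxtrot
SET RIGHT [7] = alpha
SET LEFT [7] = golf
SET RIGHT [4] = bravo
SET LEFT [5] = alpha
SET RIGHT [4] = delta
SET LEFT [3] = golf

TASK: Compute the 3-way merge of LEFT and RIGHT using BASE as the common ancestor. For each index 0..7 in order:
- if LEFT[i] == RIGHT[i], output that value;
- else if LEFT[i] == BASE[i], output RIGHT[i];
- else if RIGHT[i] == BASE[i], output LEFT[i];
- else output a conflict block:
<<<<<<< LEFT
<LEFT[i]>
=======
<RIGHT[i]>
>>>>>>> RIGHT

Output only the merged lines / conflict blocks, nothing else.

Final LEFT:  [hotel, foxtrot, bravo, golf, hotel, alpha, bravo, golf]
Final RIGHT: [hotel, bravo, bravo, golf, delta, bravo, bravo, alpha]
i=0: L=hotel R=hotel -> agree -> hotel
i=1: L=foxtrot, R=bravo=BASE -> take LEFT -> foxtrot
i=2: L=bravo R=bravo -> agree -> bravo
i=3: L=golf R=golf -> agree -> golf
i=4: L=hotel=BASE, R=delta -> take RIGHT -> delta
i=5: L=alpha, R=bravo=BASE -> take LEFT -> alpha
i=6: L=bravo R=bravo -> agree -> bravo
i=7: BASE=hotel L=golf R=alpha all differ -> CONFLICT

Answer: hotel
foxtrot
bravo
golf
delta
alpha
bravo
<<<<<<< LEFT
golf
=======
alpha
>>>>>>> RIGHT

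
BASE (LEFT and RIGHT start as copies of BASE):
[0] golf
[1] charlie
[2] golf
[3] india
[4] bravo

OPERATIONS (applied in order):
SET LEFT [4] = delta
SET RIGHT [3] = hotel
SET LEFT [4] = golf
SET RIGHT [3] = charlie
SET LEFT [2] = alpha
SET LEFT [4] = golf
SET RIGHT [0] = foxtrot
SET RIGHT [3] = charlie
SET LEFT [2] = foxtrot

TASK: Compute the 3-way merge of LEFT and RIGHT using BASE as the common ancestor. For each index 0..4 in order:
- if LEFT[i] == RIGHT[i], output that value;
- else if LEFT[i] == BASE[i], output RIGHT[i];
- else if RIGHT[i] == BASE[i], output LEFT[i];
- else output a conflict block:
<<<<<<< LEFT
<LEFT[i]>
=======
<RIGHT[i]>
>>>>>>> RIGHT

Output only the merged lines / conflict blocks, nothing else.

Answer: foxtrot
charlie
foxtrot
charlie
golf

Derivation:
Final LEFT:  [golf, charlie, foxtrot, india, golf]
Final RIGHT: [foxtrot, charlie, golf, charlie, bravo]
i=0: L=golf=BASE, R=foxtrot -> take RIGHT -> foxtrot
i=1: L=charlie R=charlie -> agree -> charlie
i=2: L=foxtrot, R=golf=BASE -> take LEFT -> foxtrot
i=3: L=india=BASE, R=charlie -> take RIGHT -> charlie
i=4: L=golf, R=bravo=BASE -> take LEFT -> golf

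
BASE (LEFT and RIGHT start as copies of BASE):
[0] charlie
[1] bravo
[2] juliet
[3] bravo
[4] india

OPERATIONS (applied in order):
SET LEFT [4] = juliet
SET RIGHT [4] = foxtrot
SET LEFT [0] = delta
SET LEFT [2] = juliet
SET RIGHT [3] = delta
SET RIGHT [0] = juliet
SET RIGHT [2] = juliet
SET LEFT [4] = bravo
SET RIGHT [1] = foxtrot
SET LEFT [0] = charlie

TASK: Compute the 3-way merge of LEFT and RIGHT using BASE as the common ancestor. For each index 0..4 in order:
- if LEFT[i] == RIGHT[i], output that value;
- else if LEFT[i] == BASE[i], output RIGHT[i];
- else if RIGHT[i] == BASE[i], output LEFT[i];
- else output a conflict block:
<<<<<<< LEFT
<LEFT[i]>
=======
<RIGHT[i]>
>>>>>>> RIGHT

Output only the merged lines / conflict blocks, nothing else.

Final LEFT:  [charlie, bravo, juliet, bravo, bravo]
Final RIGHT: [juliet, foxtrot, juliet, delta, foxtrot]
i=0: L=charlie=BASE, R=juliet -> take RIGHT -> juliet
i=1: L=bravo=BASE, R=foxtrot -> take RIGHT -> foxtrot
i=2: L=juliet R=juliet -> agree -> juliet
i=3: L=bravo=BASE, R=delta -> take RIGHT -> delta
i=4: BASE=india L=bravo R=foxtrot all differ -> CONFLICT

Answer: juliet
foxtrot
juliet
delta
<<<<<<< LEFT
bravo
=======
foxtrot
>>>>>>> RIGHT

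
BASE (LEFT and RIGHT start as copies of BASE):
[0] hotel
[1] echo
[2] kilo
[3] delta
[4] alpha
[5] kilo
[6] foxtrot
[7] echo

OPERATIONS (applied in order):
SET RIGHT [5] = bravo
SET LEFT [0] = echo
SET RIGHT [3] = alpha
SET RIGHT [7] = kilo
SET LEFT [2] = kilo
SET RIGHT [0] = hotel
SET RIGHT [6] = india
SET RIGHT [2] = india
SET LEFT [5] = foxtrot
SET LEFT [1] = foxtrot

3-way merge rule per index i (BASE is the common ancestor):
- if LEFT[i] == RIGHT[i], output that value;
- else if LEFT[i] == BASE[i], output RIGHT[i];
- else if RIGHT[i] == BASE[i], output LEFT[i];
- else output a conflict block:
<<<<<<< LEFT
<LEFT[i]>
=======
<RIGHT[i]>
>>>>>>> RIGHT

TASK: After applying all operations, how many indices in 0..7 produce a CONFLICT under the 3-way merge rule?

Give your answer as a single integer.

Answer: 1

Derivation:
Final LEFT:  [echo, foxtrot, kilo, delta, alpha, foxtrot, foxtrot, echo]
Final RIGHT: [hotel, echo, india, alpha, alpha, bravo, india, kilo]
i=0: L=echo, R=hotel=BASE -> take LEFT -> echo
i=1: L=foxtrot, R=echo=BASE -> take LEFT -> foxtrot
i=2: L=kilo=BASE, R=india -> take RIGHT -> india
i=3: L=delta=BASE, R=alpha -> take RIGHT -> alpha
i=4: L=alpha R=alpha -> agree -> alpha
i=5: BASE=kilo L=foxtrot R=bravo all differ -> CONFLICT
i=6: L=foxtrot=BASE, R=india -> take RIGHT -> india
i=7: L=echo=BASE, R=kilo -> take RIGHT -> kilo
Conflict count: 1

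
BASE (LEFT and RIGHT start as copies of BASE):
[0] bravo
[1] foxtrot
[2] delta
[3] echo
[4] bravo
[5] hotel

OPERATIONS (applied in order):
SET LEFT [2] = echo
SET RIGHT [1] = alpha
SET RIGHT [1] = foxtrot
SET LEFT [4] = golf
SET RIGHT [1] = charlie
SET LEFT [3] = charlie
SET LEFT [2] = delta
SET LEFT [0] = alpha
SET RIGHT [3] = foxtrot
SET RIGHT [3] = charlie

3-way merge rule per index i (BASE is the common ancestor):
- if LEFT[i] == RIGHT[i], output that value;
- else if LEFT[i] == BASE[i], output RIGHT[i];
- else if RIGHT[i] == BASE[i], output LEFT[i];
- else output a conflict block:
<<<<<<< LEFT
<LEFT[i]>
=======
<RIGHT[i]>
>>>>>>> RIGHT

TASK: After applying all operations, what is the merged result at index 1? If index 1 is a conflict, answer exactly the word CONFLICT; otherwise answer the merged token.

Final LEFT:  [alpha, foxtrot, delta, charlie, golf, hotel]
Final RIGHT: [bravo, charlie, delta, charlie, bravo, hotel]
i=0: L=alpha, R=bravo=BASE -> take LEFT -> alpha
i=1: L=foxtrot=BASE, R=charlie -> take RIGHT -> charlie
i=2: L=delta R=delta -> agree -> delta
i=3: L=charlie R=charlie -> agree -> charlie
i=4: L=golf, R=bravo=BASE -> take LEFT -> golf
i=5: L=hotel R=hotel -> agree -> hotel
Index 1 -> charlie

Answer: charlie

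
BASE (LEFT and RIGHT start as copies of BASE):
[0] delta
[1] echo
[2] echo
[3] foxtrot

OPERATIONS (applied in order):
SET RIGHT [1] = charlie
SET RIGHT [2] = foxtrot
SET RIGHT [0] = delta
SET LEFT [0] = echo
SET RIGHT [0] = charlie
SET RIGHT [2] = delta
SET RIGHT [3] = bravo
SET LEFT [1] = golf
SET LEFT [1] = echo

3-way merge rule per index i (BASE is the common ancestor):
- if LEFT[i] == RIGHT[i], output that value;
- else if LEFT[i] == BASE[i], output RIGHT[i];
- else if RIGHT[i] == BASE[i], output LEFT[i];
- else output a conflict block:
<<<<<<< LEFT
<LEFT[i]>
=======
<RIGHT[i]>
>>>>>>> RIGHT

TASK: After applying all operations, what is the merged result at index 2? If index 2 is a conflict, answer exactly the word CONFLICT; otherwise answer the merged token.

Answer: delta

Derivation:
Final LEFT:  [echo, echo, echo, foxtrot]
Final RIGHT: [charlie, charlie, delta, bravo]
i=0: BASE=delta L=echo R=charlie all differ -> CONFLICT
i=1: L=echo=BASE, R=charlie -> take RIGHT -> charlie
i=2: L=echo=BASE, R=delta -> take RIGHT -> delta
i=3: L=foxtrot=BASE, R=bravo -> take RIGHT -> bravo
Index 2 -> delta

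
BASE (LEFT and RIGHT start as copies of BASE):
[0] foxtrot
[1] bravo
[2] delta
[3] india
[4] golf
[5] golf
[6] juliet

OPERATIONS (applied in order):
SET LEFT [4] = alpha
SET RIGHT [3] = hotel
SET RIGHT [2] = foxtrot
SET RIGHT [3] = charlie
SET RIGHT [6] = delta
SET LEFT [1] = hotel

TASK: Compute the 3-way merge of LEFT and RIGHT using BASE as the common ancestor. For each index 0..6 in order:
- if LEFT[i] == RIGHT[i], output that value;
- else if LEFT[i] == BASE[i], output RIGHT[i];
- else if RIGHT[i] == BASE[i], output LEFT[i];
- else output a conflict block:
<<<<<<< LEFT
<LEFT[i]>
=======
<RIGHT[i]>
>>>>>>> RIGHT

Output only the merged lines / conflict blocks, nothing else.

Final LEFT:  [foxtrot, hotel, delta, india, alpha, golf, juliet]
Final RIGHT: [foxtrot, bravo, foxtrot, charlie, golf, golf, delta]
i=0: L=foxtrot R=foxtrot -> agree -> foxtrot
i=1: L=hotel, R=bravo=BASE -> take LEFT -> hotel
i=2: L=delta=BASE, R=foxtrot -> take RIGHT -> foxtrot
i=3: L=india=BASE, R=charlie -> take RIGHT -> charlie
i=4: L=alpha, R=golf=BASE -> take LEFT -> alpha
i=5: L=golf R=golf -> agree -> golf
i=6: L=juliet=BASE, R=delta -> take RIGHT -> delta

Answer: foxtrot
hotel
foxtrot
charlie
alpha
golf
delta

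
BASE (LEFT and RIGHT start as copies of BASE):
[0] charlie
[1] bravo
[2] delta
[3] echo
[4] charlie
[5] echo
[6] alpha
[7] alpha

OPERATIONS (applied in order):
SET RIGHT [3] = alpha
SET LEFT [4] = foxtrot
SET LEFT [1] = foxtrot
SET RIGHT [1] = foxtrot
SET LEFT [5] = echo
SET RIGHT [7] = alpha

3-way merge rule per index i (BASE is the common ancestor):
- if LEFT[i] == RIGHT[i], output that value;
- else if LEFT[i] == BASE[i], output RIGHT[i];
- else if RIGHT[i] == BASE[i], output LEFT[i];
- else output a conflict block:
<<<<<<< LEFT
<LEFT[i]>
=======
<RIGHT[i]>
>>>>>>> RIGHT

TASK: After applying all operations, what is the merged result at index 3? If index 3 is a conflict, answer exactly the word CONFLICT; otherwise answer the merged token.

Answer: alpha

Derivation:
Final LEFT:  [charlie, foxtrot, delta, echo, foxtrot, echo, alpha, alpha]
Final RIGHT: [charlie, foxtrot, delta, alpha, charlie, echo, alpha, alpha]
i=0: L=charlie R=charlie -> agree -> charlie
i=1: L=foxtrot R=foxtrot -> agree -> foxtrot
i=2: L=delta R=delta -> agree -> delta
i=3: L=echo=BASE, R=alpha -> take RIGHT -> alpha
i=4: L=foxtrot, R=charlie=BASE -> take LEFT -> foxtrot
i=5: L=echo R=echo -> agree -> echo
i=6: L=alpha R=alpha -> agree -> alpha
i=7: L=alpha R=alpha -> agree -> alpha
Index 3 -> alpha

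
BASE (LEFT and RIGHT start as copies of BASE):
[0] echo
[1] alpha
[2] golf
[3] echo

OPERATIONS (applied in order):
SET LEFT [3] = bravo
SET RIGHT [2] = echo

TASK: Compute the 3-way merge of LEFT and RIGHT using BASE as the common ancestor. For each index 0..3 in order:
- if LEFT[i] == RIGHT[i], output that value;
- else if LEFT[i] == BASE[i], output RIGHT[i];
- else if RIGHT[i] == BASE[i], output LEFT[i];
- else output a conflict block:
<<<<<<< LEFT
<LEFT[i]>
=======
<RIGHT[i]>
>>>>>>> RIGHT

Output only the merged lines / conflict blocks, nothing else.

Final LEFT:  [echo, alpha, golf, bravo]
Final RIGHT: [echo, alpha, echo, echo]
i=0: L=echo R=echo -> agree -> echo
i=1: L=alpha R=alpha -> agree -> alpha
i=2: L=golf=BASE, R=echo -> take RIGHT -> echo
i=3: L=bravo, R=echo=BASE -> take LEFT -> bravo

Answer: echo
alpha
echo
bravo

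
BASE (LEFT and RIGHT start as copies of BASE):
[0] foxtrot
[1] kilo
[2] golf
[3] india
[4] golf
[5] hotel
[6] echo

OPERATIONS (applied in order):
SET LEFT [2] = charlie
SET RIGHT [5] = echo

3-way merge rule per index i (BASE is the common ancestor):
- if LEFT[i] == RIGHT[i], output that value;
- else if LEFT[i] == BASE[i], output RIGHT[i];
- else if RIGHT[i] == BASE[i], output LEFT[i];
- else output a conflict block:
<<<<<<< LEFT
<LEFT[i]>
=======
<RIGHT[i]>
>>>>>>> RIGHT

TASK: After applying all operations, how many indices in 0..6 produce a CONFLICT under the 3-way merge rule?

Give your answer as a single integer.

Final LEFT:  [foxtrot, kilo, charlie, india, golf, hotel, echo]
Final RIGHT: [foxtrot, kilo, golf, india, golf, echo, echo]
i=0: L=foxtrot R=foxtrot -> agree -> foxtrot
i=1: L=kilo R=kilo -> agree -> kilo
i=2: L=charlie, R=golf=BASE -> take LEFT -> charlie
i=3: L=india R=india -> agree -> india
i=4: L=golf R=golf -> agree -> golf
i=5: L=hotel=BASE, R=echo -> take RIGHT -> echo
i=6: L=echo R=echo -> agree -> echo
Conflict count: 0

Answer: 0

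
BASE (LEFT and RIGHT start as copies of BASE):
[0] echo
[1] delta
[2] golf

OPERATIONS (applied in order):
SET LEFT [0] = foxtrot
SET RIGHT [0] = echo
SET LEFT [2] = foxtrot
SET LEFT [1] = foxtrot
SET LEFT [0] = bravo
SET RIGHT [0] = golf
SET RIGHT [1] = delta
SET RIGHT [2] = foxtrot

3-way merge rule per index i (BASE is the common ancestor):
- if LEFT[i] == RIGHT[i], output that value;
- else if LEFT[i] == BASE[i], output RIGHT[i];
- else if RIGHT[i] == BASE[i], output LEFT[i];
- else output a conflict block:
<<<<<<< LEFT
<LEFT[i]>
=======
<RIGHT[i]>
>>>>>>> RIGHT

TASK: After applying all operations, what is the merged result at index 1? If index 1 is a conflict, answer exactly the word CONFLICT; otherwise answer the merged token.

Final LEFT:  [bravo, foxtrot, foxtrot]
Final RIGHT: [golf, delta, foxtrot]
i=0: BASE=echo L=bravo R=golf all differ -> CONFLICT
i=1: L=foxtrot, R=delta=BASE -> take LEFT -> foxtrot
i=2: L=foxtrot R=foxtrot -> agree -> foxtrot
Index 1 -> foxtrot

Answer: foxtrot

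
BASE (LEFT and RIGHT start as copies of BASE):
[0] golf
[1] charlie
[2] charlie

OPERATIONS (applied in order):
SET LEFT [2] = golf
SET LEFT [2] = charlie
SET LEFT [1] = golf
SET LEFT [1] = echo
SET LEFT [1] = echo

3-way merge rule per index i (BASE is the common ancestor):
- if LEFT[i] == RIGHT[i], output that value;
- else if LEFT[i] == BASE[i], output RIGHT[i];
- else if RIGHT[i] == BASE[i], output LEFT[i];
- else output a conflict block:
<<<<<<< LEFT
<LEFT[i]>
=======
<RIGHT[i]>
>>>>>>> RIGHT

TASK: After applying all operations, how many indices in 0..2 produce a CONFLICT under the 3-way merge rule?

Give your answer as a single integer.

Final LEFT:  [golf, echo, charlie]
Final RIGHT: [golf, charlie, charlie]
i=0: L=golf R=golf -> agree -> golf
i=1: L=echo, R=charlie=BASE -> take LEFT -> echo
i=2: L=charlie R=charlie -> agree -> charlie
Conflict count: 0

Answer: 0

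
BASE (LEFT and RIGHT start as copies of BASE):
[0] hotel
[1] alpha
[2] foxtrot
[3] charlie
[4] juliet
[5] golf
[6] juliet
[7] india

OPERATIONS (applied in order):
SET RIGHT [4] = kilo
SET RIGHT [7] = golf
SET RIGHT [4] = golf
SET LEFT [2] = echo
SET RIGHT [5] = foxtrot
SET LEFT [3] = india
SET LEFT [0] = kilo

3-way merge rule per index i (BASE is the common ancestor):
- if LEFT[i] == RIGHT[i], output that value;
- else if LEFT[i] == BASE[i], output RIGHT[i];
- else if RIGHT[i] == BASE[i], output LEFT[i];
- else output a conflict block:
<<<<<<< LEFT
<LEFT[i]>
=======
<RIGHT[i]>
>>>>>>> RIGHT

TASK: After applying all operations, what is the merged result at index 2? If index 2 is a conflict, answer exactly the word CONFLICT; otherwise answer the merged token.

Answer: echo

Derivation:
Final LEFT:  [kilo, alpha, echo, india, juliet, golf, juliet, india]
Final RIGHT: [hotel, alpha, foxtrot, charlie, golf, foxtrot, juliet, golf]
i=0: L=kilo, R=hotel=BASE -> take LEFT -> kilo
i=1: L=alpha R=alpha -> agree -> alpha
i=2: L=echo, R=foxtrot=BASE -> take LEFT -> echo
i=3: L=india, R=charlie=BASE -> take LEFT -> india
i=4: L=juliet=BASE, R=golf -> take RIGHT -> golf
i=5: L=golf=BASE, R=foxtrot -> take RIGHT -> foxtrot
i=6: L=juliet R=juliet -> agree -> juliet
i=7: L=india=BASE, R=golf -> take RIGHT -> golf
Index 2 -> echo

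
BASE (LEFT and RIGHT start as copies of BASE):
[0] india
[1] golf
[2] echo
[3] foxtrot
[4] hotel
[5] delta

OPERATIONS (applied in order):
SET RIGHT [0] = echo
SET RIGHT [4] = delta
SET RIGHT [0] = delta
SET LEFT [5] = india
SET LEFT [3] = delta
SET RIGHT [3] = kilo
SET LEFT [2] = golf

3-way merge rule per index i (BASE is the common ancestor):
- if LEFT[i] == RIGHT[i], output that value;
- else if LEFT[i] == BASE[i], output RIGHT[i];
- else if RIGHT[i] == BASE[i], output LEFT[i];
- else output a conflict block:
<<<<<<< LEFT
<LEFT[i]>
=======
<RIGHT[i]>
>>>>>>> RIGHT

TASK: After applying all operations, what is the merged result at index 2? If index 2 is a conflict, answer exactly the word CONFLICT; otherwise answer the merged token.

Answer: golf

Derivation:
Final LEFT:  [india, golf, golf, delta, hotel, india]
Final RIGHT: [delta, golf, echo, kilo, delta, delta]
i=0: L=india=BASE, R=delta -> take RIGHT -> delta
i=1: L=golf R=golf -> agree -> golf
i=2: L=golf, R=echo=BASE -> take LEFT -> golf
i=3: BASE=foxtrot L=delta R=kilo all differ -> CONFLICT
i=4: L=hotel=BASE, R=delta -> take RIGHT -> delta
i=5: L=india, R=delta=BASE -> take LEFT -> india
Index 2 -> golf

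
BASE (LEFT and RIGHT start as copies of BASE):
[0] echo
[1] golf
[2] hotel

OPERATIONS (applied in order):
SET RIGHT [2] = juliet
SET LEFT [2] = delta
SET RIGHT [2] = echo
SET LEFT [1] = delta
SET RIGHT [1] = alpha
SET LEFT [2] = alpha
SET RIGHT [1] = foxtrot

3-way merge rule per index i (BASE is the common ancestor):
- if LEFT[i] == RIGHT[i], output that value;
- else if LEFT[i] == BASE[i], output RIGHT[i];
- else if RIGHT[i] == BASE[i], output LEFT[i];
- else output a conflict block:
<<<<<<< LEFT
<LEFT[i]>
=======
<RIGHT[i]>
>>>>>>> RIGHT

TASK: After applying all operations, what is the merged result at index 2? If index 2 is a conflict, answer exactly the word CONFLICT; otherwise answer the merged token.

Final LEFT:  [echo, delta, alpha]
Final RIGHT: [echo, foxtrot, echo]
i=0: L=echo R=echo -> agree -> echo
i=1: BASE=golf L=delta R=foxtrot all differ -> CONFLICT
i=2: BASE=hotel L=alpha R=echo all differ -> CONFLICT
Index 2 -> CONFLICT

Answer: CONFLICT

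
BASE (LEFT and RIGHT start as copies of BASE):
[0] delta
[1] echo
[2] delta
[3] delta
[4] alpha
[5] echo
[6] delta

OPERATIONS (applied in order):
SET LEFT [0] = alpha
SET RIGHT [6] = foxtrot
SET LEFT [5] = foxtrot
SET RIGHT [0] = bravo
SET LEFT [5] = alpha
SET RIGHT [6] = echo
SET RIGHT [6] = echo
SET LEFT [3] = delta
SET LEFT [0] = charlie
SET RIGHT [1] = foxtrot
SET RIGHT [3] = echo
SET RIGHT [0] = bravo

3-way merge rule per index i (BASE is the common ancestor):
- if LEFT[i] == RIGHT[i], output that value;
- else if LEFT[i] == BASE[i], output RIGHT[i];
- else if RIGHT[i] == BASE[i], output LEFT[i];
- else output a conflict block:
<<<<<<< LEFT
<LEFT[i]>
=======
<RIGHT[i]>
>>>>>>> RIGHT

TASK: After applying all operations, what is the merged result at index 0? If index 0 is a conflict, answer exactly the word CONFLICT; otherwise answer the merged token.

Final LEFT:  [charlie, echo, delta, delta, alpha, alpha, delta]
Final RIGHT: [bravo, foxtrot, delta, echo, alpha, echo, echo]
i=0: BASE=delta L=charlie R=bravo all differ -> CONFLICT
i=1: L=echo=BASE, R=foxtrot -> take RIGHT -> foxtrot
i=2: L=delta R=delta -> agree -> delta
i=3: L=delta=BASE, R=echo -> take RIGHT -> echo
i=4: L=alpha R=alpha -> agree -> alpha
i=5: L=alpha, R=echo=BASE -> take LEFT -> alpha
i=6: L=delta=BASE, R=echo -> take RIGHT -> echo
Index 0 -> CONFLICT

Answer: CONFLICT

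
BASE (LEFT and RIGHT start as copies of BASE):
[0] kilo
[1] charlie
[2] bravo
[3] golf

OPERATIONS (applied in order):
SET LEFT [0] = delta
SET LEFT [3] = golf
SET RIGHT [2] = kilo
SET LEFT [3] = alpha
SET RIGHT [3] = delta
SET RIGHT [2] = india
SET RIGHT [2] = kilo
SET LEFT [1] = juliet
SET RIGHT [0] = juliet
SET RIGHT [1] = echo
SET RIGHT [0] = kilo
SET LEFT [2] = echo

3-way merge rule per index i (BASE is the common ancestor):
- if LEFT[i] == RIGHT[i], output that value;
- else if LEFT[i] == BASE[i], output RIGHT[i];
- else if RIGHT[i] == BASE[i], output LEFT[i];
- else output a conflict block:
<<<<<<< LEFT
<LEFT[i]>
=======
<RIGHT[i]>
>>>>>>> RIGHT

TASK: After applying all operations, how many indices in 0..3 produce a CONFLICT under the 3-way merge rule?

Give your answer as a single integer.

Final LEFT:  [delta, juliet, echo, alpha]
Final RIGHT: [kilo, echo, kilo, delta]
i=0: L=delta, R=kilo=BASE -> take LEFT -> delta
i=1: BASE=charlie L=juliet R=echo all differ -> CONFLICT
i=2: BASE=bravo L=echo R=kilo all differ -> CONFLICT
i=3: BASE=golf L=alpha R=delta all differ -> CONFLICT
Conflict count: 3

Answer: 3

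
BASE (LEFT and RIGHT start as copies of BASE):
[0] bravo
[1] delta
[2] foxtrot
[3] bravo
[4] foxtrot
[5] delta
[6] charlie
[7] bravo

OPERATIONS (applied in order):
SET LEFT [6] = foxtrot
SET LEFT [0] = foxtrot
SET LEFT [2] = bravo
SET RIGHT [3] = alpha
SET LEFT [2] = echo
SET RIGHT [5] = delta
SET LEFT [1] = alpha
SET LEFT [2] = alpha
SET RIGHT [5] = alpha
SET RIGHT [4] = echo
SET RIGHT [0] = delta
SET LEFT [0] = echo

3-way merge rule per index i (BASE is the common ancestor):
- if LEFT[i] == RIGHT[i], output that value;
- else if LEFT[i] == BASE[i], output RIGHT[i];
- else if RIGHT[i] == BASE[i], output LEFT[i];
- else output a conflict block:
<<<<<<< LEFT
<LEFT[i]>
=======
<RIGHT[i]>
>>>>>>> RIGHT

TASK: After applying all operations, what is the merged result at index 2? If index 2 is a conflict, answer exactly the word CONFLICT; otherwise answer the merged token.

Answer: alpha

Derivation:
Final LEFT:  [echo, alpha, alpha, bravo, foxtrot, delta, foxtrot, bravo]
Final RIGHT: [delta, delta, foxtrot, alpha, echo, alpha, charlie, bravo]
i=0: BASE=bravo L=echo R=delta all differ -> CONFLICT
i=1: L=alpha, R=delta=BASE -> take LEFT -> alpha
i=2: L=alpha, R=foxtrot=BASE -> take LEFT -> alpha
i=3: L=bravo=BASE, R=alpha -> take RIGHT -> alpha
i=4: L=foxtrot=BASE, R=echo -> take RIGHT -> echo
i=5: L=delta=BASE, R=alpha -> take RIGHT -> alpha
i=6: L=foxtrot, R=charlie=BASE -> take LEFT -> foxtrot
i=7: L=bravo R=bravo -> agree -> bravo
Index 2 -> alpha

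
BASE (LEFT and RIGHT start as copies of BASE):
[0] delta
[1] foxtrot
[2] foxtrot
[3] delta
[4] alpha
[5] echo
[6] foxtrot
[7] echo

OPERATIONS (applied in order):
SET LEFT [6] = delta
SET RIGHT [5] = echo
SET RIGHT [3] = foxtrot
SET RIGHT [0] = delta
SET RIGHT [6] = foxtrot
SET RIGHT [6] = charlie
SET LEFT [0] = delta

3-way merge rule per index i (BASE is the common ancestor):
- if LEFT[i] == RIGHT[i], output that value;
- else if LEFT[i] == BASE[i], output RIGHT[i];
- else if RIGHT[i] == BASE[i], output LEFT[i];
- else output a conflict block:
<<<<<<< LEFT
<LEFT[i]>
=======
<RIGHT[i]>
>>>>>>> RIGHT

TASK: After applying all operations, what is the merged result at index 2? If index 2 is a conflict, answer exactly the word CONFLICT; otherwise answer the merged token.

Final LEFT:  [delta, foxtrot, foxtrot, delta, alpha, echo, delta, echo]
Final RIGHT: [delta, foxtrot, foxtrot, foxtrot, alpha, echo, charlie, echo]
i=0: L=delta R=delta -> agree -> delta
i=1: L=foxtrot R=foxtrot -> agree -> foxtrot
i=2: L=foxtrot R=foxtrot -> agree -> foxtrot
i=3: L=delta=BASE, R=foxtrot -> take RIGHT -> foxtrot
i=4: L=alpha R=alpha -> agree -> alpha
i=5: L=echo R=echo -> agree -> echo
i=6: BASE=foxtrot L=delta R=charlie all differ -> CONFLICT
i=7: L=echo R=echo -> agree -> echo
Index 2 -> foxtrot

Answer: foxtrot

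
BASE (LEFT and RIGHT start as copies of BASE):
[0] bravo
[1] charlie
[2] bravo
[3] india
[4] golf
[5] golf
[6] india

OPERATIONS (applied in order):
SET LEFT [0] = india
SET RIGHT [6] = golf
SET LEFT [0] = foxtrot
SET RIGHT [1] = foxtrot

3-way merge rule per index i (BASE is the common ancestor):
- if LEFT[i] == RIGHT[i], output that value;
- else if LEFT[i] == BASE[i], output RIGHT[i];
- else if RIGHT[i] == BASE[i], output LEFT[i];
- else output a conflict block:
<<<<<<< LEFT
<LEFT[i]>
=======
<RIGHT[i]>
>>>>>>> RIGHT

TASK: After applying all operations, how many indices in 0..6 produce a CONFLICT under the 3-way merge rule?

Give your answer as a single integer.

Final LEFT:  [foxtrot, charlie, bravo, india, golf, golf, india]
Final RIGHT: [bravo, foxtrot, bravo, india, golf, golf, golf]
i=0: L=foxtrot, R=bravo=BASE -> take LEFT -> foxtrot
i=1: L=charlie=BASE, R=foxtrot -> take RIGHT -> foxtrot
i=2: L=bravo R=bravo -> agree -> bravo
i=3: L=india R=india -> agree -> india
i=4: L=golf R=golf -> agree -> golf
i=5: L=golf R=golf -> agree -> golf
i=6: L=india=BASE, R=golf -> take RIGHT -> golf
Conflict count: 0

Answer: 0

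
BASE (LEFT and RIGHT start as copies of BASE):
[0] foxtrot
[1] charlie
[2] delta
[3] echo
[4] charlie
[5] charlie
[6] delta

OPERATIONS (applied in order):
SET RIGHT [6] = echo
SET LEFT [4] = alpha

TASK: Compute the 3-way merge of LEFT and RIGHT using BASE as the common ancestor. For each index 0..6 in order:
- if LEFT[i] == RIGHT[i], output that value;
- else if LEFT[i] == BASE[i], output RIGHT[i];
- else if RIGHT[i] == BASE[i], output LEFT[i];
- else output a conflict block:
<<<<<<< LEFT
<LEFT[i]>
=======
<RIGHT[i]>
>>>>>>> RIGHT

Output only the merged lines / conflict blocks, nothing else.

Answer: foxtrot
charlie
delta
echo
alpha
charlie
echo

Derivation:
Final LEFT:  [foxtrot, charlie, delta, echo, alpha, charlie, delta]
Final RIGHT: [foxtrot, charlie, delta, echo, charlie, charlie, echo]
i=0: L=foxtrot R=foxtrot -> agree -> foxtrot
i=1: L=charlie R=charlie -> agree -> charlie
i=2: L=delta R=delta -> agree -> delta
i=3: L=echo R=echo -> agree -> echo
i=4: L=alpha, R=charlie=BASE -> take LEFT -> alpha
i=5: L=charlie R=charlie -> agree -> charlie
i=6: L=delta=BASE, R=echo -> take RIGHT -> echo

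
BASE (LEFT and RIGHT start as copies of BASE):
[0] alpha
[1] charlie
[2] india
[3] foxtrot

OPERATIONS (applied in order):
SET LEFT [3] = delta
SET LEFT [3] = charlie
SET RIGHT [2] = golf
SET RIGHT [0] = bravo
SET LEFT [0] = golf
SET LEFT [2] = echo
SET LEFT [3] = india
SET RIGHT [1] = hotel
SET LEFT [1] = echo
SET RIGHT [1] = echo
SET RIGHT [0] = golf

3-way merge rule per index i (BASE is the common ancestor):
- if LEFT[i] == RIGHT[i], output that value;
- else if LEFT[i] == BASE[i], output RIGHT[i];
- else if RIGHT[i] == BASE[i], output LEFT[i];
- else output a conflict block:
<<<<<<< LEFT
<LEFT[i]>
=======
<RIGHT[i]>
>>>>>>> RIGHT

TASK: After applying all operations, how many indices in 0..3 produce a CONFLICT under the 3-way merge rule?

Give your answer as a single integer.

Answer: 1

Derivation:
Final LEFT:  [golf, echo, echo, india]
Final RIGHT: [golf, echo, golf, foxtrot]
i=0: L=golf R=golf -> agree -> golf
i=1: L=echo R=echo -> agree -> echo
i=2: BASE=india L=echo R=golf all differ -> CONFLICT
i=3: L=india, R=foxtrot=BASE -> take LEFT -> india
Conflict count: 1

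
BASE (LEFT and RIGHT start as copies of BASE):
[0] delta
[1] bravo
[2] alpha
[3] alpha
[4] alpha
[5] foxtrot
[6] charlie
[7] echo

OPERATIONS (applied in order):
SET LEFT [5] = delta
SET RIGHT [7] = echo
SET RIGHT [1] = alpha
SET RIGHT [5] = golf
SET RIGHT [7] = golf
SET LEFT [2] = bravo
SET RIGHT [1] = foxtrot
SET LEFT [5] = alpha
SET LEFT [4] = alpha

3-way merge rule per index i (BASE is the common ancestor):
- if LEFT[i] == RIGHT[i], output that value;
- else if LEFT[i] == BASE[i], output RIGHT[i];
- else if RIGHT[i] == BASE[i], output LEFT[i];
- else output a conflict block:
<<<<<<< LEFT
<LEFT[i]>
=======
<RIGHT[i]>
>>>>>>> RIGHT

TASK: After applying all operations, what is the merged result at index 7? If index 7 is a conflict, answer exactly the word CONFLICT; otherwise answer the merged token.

Answer: golf

Derivation:
Final LEFT:  [delta, bravo, bravo, alpha, alpha, alpha, charlie, echo]
Final RIGHT: [delta, foxtrot, alpha, alpha, alpha, golf, charlie, golf]
i=0: L=delta R=delta -> agree -> delta
i=1: L=bravo=BASE, R=foxtrot -> take RIGHT -> foxtrot
i=2: L=bravo, R=alpha=BASE -> take LEFT -> bravo
i=3: L=alpha R=alpha -> agree -> alpha
i=4: L=alpha R=alpha -> agree -> alpha
i=5: BASE=foxtrot L=alpha R=golf all differ -> CONFLICT
i=6: L=charlie R=charlie -> agree -> charlie
i=7: L=echo=BASE, R=golf -> take RIGHT -> golf
Index 7 -> golf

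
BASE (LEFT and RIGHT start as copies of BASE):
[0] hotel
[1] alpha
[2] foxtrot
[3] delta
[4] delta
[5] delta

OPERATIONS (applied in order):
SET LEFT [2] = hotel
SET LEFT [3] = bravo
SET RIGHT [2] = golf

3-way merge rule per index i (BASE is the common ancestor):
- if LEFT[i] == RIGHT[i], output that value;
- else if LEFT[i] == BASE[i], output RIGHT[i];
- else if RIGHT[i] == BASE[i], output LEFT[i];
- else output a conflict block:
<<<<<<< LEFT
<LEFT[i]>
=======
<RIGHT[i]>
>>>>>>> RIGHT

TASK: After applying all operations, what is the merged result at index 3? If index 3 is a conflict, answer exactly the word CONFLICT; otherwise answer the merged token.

Final LEFT:  [hotel, alpha, hotel, bravo, delta, delta]
Final RIGHT: [hotel, alpha, golf, delta, delta, delta]
i=0: L=hotel R=hotel -> agree -> hotel
i=1: L=alpha R=alpha -> agree -> alpha
i=2: BASE=foxtrot L=hotel R=golf all differ -> CONFLICT
i=3: L=bravo, R=delta=BASE -> take LEFT -> bravo
i=4: L=delta R=delta -> agree -> delta
i=5: L=delta R=delta -> agree -> delta
Index 3 -> bravo

Answer: bravo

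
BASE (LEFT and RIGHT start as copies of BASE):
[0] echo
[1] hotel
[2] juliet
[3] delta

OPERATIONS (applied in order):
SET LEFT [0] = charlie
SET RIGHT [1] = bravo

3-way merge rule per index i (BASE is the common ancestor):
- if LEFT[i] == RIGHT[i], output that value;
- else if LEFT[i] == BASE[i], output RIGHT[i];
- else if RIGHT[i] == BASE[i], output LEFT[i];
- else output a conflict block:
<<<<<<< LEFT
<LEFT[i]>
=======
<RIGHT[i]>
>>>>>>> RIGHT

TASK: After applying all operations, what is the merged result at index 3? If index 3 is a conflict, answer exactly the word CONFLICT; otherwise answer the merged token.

Final LEFT:  [charlie, hotel, juliet, delta]
Final RIGHT: [echo, bravo, juliet, delta]
i=0: L=charlie, R=echo=BASE -> take LEFT -> charlie
i=1: L=hotel=BASE, R=bravo -> take RIGHT -> bravo
i=2: L=juliet R=juliet -> agree -> juliet
i=3: L=delta R=delta -> agree -> delta
Index 3 -> delta

Answer: delta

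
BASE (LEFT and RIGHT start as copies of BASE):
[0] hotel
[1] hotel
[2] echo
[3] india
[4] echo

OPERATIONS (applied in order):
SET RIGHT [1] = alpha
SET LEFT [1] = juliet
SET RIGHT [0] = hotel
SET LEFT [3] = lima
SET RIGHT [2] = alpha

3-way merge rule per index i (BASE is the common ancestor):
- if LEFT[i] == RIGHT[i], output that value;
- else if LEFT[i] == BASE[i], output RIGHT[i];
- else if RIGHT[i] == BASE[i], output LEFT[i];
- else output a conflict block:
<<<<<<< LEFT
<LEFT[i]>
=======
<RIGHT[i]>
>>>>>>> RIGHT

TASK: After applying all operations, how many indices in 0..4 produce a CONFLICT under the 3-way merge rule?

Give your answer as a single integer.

Answer: 1

Derivation:
Final LEFT:  [hotel, juliet, echo, lima, echo]
Final RIGHT: [hotel, alpha, alpha, india, echo]
i=0: L=hotel R=hotel -> agree -> hotel
i=1: BASE=hotel L=juliet R=alpha all differ -> CONFLICT
i=2: L=echo=BASE, R=alpha -> take RIGHT -> alpha
i=3: L=lima, R=india=BASE -> take LEFT -> lima
i=4: L=echo R=echo -> agree -> echo
Conflict count: 1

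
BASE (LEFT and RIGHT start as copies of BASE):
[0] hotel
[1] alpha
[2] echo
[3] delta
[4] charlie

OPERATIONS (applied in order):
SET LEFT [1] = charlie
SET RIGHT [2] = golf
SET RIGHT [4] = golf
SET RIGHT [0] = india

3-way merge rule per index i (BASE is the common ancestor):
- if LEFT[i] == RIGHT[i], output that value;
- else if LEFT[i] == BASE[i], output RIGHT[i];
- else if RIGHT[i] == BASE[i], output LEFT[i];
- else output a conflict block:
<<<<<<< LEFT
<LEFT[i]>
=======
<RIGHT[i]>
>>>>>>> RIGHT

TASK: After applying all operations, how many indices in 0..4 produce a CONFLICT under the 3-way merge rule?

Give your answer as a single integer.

Final LEFT:  [hotel, charlie, echo, delta, charlie]
Final RIGHT: [india, alpha, golf, delta, golf]
i=0: L=hotel=BASE, R=india -> take RIGHT -> india
i=1: L=charlie, R=alpha=BASE -> take LEFT -> charlie
i=2: L=echo=BASE, R=golf -> take RIGHT -> golf
i=3: L=delta R=delta -> agree -> delta
i=4: L=charlie=BASE, R=golf -> take RIGHT -> golf
Conflict count: 0

Answer: 0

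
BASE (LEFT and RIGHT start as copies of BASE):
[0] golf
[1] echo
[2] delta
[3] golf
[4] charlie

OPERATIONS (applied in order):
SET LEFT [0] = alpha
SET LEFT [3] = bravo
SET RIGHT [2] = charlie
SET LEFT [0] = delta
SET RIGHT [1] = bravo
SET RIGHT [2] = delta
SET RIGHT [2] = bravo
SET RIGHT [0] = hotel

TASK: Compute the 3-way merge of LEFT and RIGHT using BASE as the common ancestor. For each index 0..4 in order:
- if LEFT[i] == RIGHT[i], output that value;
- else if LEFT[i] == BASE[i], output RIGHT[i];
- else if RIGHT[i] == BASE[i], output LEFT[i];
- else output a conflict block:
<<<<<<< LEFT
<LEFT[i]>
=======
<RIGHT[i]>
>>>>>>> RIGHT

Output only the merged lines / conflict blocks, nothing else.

Final LEFT:  [delta, echo, delta, bravo, charlie]
Final RIGHT: [hotel, bravo, bravo, golf, charlie]
i=0: BASE=golf L=delta R=hotel all differ -> CONFLICT
i=1: L=echo=BASE, R=bravo -> take RIGHT -> bravo
i=2: L=delta=BASE, R=bravo -> take RIGHT -> bravo
i=3: L=bravo, R=golf=BASE -> take LEFT -> bravo
i=4: L=charlie R=charlie -> agree -> charlie

Answer: <<<<<<< LEFT
delta
=======
hotel
>>>>>>> RIGHT
bravo
bravo
bravo
charlie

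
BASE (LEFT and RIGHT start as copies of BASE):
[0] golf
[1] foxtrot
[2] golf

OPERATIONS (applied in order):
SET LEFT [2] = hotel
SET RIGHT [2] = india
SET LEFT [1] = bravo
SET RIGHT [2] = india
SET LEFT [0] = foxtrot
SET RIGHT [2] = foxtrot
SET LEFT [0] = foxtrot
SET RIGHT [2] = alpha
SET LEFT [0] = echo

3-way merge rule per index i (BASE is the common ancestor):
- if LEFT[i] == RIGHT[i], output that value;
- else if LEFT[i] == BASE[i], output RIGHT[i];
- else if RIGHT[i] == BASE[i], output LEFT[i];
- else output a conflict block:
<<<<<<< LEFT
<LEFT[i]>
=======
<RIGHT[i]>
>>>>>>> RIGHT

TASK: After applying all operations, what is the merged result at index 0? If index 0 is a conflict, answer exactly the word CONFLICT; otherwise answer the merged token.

Answer: echo

Derivation:
Final LEFT:  [echo, bravo, hotel]
Final RIGHT: [golf, foxtrot, alpha]
i=0: L=echo, R=golf=BASE -> take LEFT -> echo
i=1: L=bravo, R=foxtrot=BASE -> take LEFT -> bravo
i=2: BASE=golf L=hotel R=alpha all differ -> CONFLICT
Index 0 -> echo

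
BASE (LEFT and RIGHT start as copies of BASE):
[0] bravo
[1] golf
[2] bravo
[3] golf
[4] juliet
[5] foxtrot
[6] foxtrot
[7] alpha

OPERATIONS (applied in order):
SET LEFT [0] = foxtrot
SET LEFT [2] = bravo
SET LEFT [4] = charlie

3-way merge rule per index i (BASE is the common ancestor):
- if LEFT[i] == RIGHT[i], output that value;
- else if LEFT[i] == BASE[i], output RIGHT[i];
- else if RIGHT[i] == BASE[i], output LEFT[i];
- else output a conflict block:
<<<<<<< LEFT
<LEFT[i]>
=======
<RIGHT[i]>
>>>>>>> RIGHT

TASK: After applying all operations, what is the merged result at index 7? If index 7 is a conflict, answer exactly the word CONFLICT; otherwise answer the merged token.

Answer: alpha

Derivation:
Final LEFT:  [foxtrot, golf, bravo, golf, charlie, foxtrot, foxtrot, alpha]
Final RIGHT: [bravo, golf, bravo, golf, juliet, foxtrot, foxtrot, alpha]
i=0: L=foxtrot, R=bravo=BASE -> take LEFT -> foxtrot
i=1: L=golf R=golf -> agree -> golf
i=2: L=bravo R=bravo -> agree -> bravo
i=3: L=golf R=golf -> agree -> golf
i=4: L=charlie, R=juliet=BASE -> take LEFT -> charlie
i=5: L=foxtrot R=foxtrot -> agree -> foxtrot
i=6: L=foxtrot R=foxtrot -> agree -> foxtrot
i=7: L=alpha R=alpha -> agree -> alpha
Index 7 -> alpha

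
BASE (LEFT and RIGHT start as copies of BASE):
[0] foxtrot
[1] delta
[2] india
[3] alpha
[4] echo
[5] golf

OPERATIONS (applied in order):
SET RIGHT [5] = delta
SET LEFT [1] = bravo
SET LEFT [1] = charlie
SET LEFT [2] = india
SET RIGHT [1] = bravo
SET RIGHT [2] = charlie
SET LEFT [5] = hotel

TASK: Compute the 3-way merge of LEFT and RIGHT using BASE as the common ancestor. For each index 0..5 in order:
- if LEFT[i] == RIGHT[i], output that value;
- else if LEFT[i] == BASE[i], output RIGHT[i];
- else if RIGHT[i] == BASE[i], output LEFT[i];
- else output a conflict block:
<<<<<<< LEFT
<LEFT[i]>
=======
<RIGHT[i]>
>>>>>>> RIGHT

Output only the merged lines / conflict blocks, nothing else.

Final LEFT:  [foxtrot, charlie, india, alpha, echo, hotel]
Final RIGHT: [foxtrot, bravo, charlie, alpha, echo, delta]
i=0: L=foxtrot R=foxtrot -> agree -> foxtrot
i=1: BASE=delta L=charlie R=bravo all differ -> CONFLICT
i=2: L=india=BASE, R=charlie -> take RIGHT -> charlie
i=3: L=alpha R=alpha -> agree -> alpha
i=4: L=echo R=echo -> agree -> echo
i=5: BASE=golf L=hotel R=delta all differ -> CONFLICT

Answer: foxtrot
<<<<<<< LEFT
charlie
=======
bravo
>>>>>>> RIGHT
charlie
alpha
echo
<<<<<<< LEFT
hotel
=======
delta
>>>>>>> RIGHT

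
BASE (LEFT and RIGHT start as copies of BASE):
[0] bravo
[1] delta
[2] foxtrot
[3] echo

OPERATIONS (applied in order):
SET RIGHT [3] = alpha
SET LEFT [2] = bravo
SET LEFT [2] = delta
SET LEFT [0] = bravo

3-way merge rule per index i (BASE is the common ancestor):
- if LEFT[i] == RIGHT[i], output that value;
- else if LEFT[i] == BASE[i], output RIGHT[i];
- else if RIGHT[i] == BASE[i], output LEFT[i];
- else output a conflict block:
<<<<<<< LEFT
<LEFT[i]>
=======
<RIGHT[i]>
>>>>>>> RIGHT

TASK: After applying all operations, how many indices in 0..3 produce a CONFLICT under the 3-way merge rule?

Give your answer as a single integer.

Final LEFT:  [bravo, delta, delta, echo]
Final RIGHT: [bravo, delta, foxtrot, alpha]
i=0: L=bravo R=bravo -> agree -> bravo
i=1: L=delta R=delta -> agree -> delta
i=2: L=delta, R=foxtrot=BASE -> take LEFT -> delta
i=3: L=echo=BASE, R=alpha -> take RIGHT -> alpha
Conflict count: 0

Answer: 0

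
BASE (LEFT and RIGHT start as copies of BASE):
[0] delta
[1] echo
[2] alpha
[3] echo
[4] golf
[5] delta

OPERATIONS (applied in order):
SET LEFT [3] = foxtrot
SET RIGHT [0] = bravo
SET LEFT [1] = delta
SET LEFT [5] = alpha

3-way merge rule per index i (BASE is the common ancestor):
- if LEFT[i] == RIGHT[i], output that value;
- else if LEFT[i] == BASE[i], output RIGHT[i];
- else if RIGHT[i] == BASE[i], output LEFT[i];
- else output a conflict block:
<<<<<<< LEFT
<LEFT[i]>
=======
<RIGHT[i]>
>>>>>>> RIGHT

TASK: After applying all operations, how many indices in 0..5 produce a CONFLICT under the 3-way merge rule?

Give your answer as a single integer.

Answer: 0

Derivation:
Final LEFT:  [delta, delta, alpha, foxtrot, golf, alpha]
Final RIGHT: [bravo, echo, alpha, echo, golf, delta]
i=0: L=delta=BASE, R=bravo -> take RIGHT -> bravo
i=1: L=delta, R=echo=BASE -> take LEFT -> delta
i=2: L=alpha R=alpha -> agree -> alpha
i=3: L=foxtrot, R=echo=BASE -> take LEFT -> foxtrot
i=4: L=golf R=golf -> agree -> golf
i=5: L=alpha, R=delta=BASE -> take LEFT -> alpha
Conflict count: 0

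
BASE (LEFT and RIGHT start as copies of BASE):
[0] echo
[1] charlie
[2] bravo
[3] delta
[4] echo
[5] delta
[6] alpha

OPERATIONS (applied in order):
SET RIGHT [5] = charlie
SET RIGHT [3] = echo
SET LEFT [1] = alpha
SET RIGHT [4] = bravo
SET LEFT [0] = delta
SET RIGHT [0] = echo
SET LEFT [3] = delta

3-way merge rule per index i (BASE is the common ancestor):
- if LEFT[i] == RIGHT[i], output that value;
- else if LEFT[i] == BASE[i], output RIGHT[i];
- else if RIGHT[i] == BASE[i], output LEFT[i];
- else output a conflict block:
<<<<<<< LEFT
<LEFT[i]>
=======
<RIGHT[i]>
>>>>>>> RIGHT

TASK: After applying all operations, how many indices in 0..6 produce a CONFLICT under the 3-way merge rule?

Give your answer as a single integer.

Final LEFT:  [delta, alpha, bravo, delta, echo, delta, alpha]
Final RIGHT: [echo, charlie, bravo, echo, bravo, charlie, alpha]
i=0: L=delta, R=echo=BASE -> take LEFT -> delta
i=1: L=alpha, R=charlie=BASE -> take LEFT -> alpha
i=2: L=bravo R=bravo -> agree -> bravo
i=3: L=delta=BASE, R=echo -> take RIGHT -> echo
i=4: L=echo=BASE, R=bravo -> take RIGHT -> bravo
i=5: L=delta=BASE, R=charlie -> take RIGHT -> charlie
i=6: L=alpha R=alpha -> agree -> alpha
Conflict count: 0

Answer: 0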